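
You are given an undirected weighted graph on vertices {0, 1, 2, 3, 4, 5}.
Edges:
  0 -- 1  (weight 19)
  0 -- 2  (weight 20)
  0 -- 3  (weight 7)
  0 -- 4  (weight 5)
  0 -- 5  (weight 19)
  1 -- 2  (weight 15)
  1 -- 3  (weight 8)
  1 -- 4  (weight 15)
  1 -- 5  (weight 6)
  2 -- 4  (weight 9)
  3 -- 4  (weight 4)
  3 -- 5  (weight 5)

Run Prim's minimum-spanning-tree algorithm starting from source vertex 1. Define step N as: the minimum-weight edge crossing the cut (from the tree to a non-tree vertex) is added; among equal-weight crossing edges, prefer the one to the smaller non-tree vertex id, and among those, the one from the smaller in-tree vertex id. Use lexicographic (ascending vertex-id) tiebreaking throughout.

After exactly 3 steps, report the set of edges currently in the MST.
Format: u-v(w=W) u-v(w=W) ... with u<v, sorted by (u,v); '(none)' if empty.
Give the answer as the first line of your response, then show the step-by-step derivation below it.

1-5(w=6) 3-4(w=4) 3-5(w=5)

step 1: add edge 1-5 (w=6); MST = {1-5(w=6)}
step 2: add edge 3-5 (w=5); MST = {1-5(w=6) 3-5(w=5)}
step 3: add edge 3-4 (w=4); MST = {1-5(w=6) 3-4(w=4) 3-5(w=5)}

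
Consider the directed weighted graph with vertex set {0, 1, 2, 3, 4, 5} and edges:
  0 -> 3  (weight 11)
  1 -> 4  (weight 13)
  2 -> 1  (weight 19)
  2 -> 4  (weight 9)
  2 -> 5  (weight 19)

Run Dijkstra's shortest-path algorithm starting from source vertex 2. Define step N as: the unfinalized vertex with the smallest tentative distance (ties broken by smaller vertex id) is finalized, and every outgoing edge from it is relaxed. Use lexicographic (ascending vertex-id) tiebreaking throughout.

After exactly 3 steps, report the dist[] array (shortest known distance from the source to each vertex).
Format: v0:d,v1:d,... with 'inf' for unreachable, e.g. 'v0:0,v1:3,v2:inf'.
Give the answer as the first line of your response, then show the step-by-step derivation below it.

v0:inf,v1:19,v2:0,v3:inf,v4:9,v5:19

step 1: dist = v0:inf,v1:19,v2:0,v3:inf,v4:9,v5:19
step 2: dist = v0:inf,v1:19,v2:0,v3:inf,v4:9,v5:19
step 3: dist = v0:inf,v1:19,v2:0,v3:inf,v4:9,v5:19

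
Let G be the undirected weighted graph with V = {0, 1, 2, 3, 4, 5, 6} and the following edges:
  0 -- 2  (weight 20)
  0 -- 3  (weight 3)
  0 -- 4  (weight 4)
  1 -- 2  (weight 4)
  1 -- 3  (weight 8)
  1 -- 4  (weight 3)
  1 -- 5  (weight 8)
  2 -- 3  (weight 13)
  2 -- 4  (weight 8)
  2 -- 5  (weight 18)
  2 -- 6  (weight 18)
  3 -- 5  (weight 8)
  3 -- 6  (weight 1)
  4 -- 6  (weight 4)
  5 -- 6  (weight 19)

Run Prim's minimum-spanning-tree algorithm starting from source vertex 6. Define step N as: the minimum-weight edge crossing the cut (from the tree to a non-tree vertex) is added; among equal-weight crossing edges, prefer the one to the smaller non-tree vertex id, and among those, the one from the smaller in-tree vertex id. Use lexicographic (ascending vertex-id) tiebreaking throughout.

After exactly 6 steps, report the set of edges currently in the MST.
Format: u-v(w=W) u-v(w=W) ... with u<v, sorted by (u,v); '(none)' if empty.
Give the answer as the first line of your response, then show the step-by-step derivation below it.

0-3(w=3) 0-4(w=4) 1-2(w=4) 1-4(w=3) 1-5(w=8) 3-6(w=1)

step 1: add edge 3-6 (w=1); MST = {3-6(w=1)}
step 2: add edge 0-3 (w=3); MST = {0-3(w=3) 3-6(w=1)}
step 3: add edge 0-4 (w=4); MST = {0-3(w=3) 0-4(w=4) 3-6(w=1)}
step 4: add edge 1-4 (w=3); MST = {0-3(w=3) 0-4(w=4) 1-4(w=3) 3-6(w=1)}
step 5: add edge 1-2 (w=4); MST = {0-3(w=3) 0-4(w=4) 1-2(w=4) 1-4(w=3) 3-6(w=1)}
step 6: add edge 1-5 (w=8); MST = {0-3(w=3) 0-4(w=4) 1-2(w=4) 1-4(w=3) 1-5(w=8) 3-6(w=1)}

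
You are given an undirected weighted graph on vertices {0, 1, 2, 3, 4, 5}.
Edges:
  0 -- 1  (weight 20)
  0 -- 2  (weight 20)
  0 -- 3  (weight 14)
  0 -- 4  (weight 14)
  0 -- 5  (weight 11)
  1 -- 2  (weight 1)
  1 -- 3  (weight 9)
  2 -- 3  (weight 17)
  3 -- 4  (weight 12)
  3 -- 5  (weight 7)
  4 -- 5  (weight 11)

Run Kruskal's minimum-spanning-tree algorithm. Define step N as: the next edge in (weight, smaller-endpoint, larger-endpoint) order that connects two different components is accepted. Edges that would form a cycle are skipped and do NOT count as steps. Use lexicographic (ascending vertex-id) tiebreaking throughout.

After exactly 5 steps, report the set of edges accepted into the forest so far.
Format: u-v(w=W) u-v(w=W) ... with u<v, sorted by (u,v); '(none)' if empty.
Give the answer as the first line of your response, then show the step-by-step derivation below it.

0-5(w=11) 1-2(w=1) 1-3(w=9) 3-5(w=7) 4-5(w=11)

step 1: add edge 1-2 (w=1); MST = {1-2(w=1)}
step 2: add edge 3-5 (w=7); MST = {1-2(w=1) 3-5(w=7)}
step 3: add edge 1-3 (w=9); MST = {1-2(w=1) 1-3(w=9) 3-5(w=7)}
step 4: add edge 0-5 (w=11); MST = {0-5(w=11) 1-2(w=1) 1-3(w=9) 3-5(w=7)}
step 5: add edge 4-5 (w=11); MST = {0-5(w=11) 1-2(w=1) 1-3(w=9) 3-5(w=7) 4-5(w=11)}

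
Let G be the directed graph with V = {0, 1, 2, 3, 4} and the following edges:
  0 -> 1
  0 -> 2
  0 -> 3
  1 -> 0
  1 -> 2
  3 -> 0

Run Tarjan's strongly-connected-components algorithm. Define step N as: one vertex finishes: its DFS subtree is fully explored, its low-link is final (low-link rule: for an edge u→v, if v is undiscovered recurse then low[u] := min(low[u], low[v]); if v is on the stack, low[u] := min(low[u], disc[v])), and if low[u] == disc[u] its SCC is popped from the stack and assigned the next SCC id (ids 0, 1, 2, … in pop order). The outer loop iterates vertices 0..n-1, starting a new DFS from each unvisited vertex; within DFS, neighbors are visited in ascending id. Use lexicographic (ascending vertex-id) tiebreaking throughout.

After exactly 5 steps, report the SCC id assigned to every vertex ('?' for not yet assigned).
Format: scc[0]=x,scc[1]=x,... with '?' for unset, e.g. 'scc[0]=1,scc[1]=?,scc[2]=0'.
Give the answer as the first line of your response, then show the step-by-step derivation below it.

scc[0]=1,scc[1]=1,scc[2]=0,scc[3]=1,scc[4]=2

step 1: low=(low[0]=0,low[1]=0,low[2]=2,low[3]=?,low[4]=?); scc=(scc[0]=?,scc[1]=?,scc[2]=0,scc[3]=?,scc[4]=?)
step 2: low=(low[0]=0,low[1]=0,low[2]=2,low[3]=?,low[4]=?); scc=(scc[0]=?,scc[1]=?,scc[2]=0,scc[3]=?,scc[4]=?)
step 3: low=(low[0]=0,low[1]=0,low[2]=2,low[3]=0,low[4]=?); scc=(scc[0]=?,scc[1]=?,scc[2]=0,scc[3]=?,scc[4]=?)
step 4: low=(low[0]=0,low[1]=0,low[2]=2,low[3]=0,low[4]=?); scc=(scc[0]=1,scc[1]=1,scc[2]=0,scc[3]=1,scc[4]=?)
step 5: low=(low[0]=0,low[1]=0,low[2]=2,low[3]=0,low[4]=4); scc=(scc[0]=1,scc[1]=1,scc[2]=0,scc[3]=1,scc[4]=2)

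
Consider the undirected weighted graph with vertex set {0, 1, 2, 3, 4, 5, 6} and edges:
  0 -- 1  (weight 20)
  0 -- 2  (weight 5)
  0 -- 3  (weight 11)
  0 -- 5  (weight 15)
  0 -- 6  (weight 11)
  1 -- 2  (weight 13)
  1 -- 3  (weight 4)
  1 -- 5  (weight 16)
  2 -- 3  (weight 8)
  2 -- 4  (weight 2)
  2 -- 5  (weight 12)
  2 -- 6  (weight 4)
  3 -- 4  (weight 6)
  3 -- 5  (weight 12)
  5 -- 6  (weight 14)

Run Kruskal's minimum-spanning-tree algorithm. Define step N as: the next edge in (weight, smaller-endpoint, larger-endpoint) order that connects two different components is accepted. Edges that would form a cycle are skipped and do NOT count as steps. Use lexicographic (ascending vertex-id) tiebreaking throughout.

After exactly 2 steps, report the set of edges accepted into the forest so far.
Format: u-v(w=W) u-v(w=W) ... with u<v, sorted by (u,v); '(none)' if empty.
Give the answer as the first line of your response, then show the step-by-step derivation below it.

1-3(w=4) 2-4(w=2)

step 1: add edge 2-4 (w=2); MST = {2-4(w=2)}
step 2: add edge 1-3 (w=4); MST = {1-3(w=4) 2-4(w=2)}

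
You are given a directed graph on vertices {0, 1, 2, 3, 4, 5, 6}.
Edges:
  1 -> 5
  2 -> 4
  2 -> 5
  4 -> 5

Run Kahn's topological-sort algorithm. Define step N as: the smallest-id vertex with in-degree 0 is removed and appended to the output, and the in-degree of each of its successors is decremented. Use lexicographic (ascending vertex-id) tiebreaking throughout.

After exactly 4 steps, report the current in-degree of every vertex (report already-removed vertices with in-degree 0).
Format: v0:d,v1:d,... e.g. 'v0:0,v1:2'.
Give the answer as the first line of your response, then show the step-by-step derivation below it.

v0:0,v1:0,v2:0,v3:0,v4:0,v5:1,v6:0

step 1: output 0; order=[0]; indeg=(0,0,0,0,1,3,0)
step 2: output 1; order=[0,1]; indeg=(0,0,0,0,1,2,0)
step 3: output 2; order=[0,1,2]; indeg=(0,0,0,0,0,1,0)
step 4: output 3; order=[0,1,2,3]; indeg=(0,0,0,0,0,1,0)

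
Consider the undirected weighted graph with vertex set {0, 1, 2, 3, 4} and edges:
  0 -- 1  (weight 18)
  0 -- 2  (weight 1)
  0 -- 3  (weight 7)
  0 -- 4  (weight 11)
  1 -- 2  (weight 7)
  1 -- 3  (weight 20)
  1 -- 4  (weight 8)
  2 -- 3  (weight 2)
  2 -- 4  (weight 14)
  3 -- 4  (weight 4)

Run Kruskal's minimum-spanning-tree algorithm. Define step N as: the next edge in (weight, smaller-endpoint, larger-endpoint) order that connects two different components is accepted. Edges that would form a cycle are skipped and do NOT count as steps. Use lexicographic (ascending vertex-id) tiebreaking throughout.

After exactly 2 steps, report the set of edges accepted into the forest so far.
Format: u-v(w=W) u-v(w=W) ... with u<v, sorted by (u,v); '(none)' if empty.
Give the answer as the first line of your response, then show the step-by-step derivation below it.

0-2(w=1) 2-3(w=2)

step 1: add edge 0-2 (w=1); MST = {0-2(w=1)}
step 2: add edge 2-3 (w=2); MST = {0-2(w=1) 2-3(w=2)}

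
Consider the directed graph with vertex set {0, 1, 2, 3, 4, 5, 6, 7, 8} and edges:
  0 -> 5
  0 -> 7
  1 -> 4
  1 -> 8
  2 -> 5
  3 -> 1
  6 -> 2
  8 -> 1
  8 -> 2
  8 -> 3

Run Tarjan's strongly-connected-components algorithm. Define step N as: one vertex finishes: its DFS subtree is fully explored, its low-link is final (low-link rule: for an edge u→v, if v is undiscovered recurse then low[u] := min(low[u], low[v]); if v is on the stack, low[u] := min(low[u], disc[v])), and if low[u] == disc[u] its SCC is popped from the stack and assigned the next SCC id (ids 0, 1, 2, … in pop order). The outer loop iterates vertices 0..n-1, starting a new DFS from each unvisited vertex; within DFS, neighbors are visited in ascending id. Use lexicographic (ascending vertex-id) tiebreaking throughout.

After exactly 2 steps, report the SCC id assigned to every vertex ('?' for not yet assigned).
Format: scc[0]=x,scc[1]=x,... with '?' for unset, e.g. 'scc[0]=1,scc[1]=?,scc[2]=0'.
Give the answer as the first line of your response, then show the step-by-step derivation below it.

scc[0]=?,scc[1]=?,scc[2]=?,scc[3]=?,scc[4]=?,scc[5]=0,scc[6]=?,scc[7]=1,scc[8]=?

step 1: low=(low[0]=0,low[1]=?,low[2]=?,low[3]=?,low[4]=?,low[5]=1,low[6]=?,low[7]=?,low[8]=?); scc=(scc[0]=?,scc[1]=?,scc[2]=?,scc[3]=?,scc[4]=?,scc[5]=0,scc[6]=?,scc[7]=?,scc[8]=?)
step 2: low=(low[0]=0,low[1]=?,low[2]=?,low[3]=?,low[4]=?,low[5]=1,low[6]=?,low[7]=2,low[8]=?); scc=(scc[0]=?,scc[1]=?,scc[2]=?,scc[3]=?,scc[4]=?,scc[5]=0,scc[6]=?,scc[7]=1,scc[8]=?)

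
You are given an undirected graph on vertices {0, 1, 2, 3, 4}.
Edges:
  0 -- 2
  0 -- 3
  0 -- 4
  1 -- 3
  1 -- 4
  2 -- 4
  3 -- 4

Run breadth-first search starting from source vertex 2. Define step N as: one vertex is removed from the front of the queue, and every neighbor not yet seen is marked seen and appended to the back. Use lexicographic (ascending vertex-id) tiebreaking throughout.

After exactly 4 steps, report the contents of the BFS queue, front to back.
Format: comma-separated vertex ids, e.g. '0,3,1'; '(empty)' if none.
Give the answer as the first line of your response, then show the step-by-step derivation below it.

1

step 1: dequeue 2; queue=[0,4]; order=2
step 2: dequeue 0; queue=[4,3]; order=2,0
step 3: dequeue 4; queue=[3,1]; order=2,0,4
step 4: dequeue 3; queue=[1]; order=2,0,4,3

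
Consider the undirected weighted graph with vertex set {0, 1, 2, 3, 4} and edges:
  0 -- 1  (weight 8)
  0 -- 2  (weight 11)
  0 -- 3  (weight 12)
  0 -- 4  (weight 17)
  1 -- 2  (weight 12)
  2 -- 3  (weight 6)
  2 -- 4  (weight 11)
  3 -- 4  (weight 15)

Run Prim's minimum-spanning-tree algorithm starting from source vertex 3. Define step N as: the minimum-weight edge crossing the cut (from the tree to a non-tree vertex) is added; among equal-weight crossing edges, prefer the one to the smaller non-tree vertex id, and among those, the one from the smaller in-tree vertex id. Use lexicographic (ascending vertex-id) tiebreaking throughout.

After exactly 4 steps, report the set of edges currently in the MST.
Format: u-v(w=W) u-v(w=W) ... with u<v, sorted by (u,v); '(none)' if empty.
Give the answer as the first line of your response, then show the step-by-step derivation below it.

0-1(w=8) 0-2(w=11) 2-3(w=6) 2-4(w=11)

step 1: add edge 2-3 (w=6); MST = {2-3(w=6)}
step 2: add edge 0-2 (w=11); MST = {0-2(w=11) 2-3(w=6)}
step 3: add edge 0-1 (w=8); MST = {0-1(w=8) 0-2(w=11) 2-3(w=6)}
step 4: add edge 2-4 (w=11); MST = {0-1(w=8) 0-2(w=11) 2-3(w=6) 2-4(w=11)}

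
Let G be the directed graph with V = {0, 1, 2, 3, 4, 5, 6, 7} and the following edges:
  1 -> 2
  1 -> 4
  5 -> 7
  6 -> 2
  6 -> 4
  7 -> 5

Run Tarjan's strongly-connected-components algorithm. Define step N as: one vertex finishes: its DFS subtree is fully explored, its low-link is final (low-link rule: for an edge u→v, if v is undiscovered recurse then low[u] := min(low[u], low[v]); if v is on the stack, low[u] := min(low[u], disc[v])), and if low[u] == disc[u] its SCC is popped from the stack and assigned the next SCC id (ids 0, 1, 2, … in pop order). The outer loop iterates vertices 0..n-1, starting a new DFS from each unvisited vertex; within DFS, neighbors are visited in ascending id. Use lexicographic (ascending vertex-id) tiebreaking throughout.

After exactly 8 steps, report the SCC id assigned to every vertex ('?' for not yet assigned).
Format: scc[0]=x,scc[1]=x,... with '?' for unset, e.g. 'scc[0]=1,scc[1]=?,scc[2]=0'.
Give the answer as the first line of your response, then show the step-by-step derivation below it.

scc[0]=0,scc[1]=3,scc[2]=1,scc[3]=4,scc[4]=2,scc[5]=5,scc[6]=6,scc[7]=5

step 1: low=(low[0]=0,low[1]=?,low[2]=?,low[3]=?,low[4]=?,low[5]=?,low[6]=?,low[7]=?); scc=(scc[0]=0,scc[1]=?,scc[2]=?,scc[3]=?,scc[4]=?,scc[5]=?,scc[6]=?,scc[7]=?)
step 2: low=(low[0]=0,low[1]=1,low[2]=2,low[3]=?,low[4]=?,low[5]=?,low[6]=?,low[7]=?); scc=(scc[0]=0,scc[1]=?,scc[2]=1,scc[3]=?,scc[4]=?,scc[5]=?,scc[6]=?,scc[7]=?)
step 3: low=(low[0]=0,low[1]=1,low[2]=2,low[3]=?,low[4]=3,low[5]=?,low[6]=?,low[7]=?); scc=(scc[0]=0,scc[1]=?,scc[2]=1,scc[3]=?,scc[4]=2,scc[5]=?,scc[6]=?,scc[7]=?)
step 4: low=(low[0]=0,low[1]=1,low[2]=2,low[3]=?,low[4]=3,low[5]=?,low[6]=?,low[7]=?); scc=(scc[0]=0,scc[1]=3,scc[2]=1,scc[3]=?,scc[4]=2,scc[5]=?,scc[6]=?,scc[7]=?)
step 5: low=(low[0]=0,low[1]=1,low[2]=2,low[3]=4,low[4]=3,low[5]=?,low[6]=?,low[7]=?); scc=(scc[0]=0,scc[1]=3,scc[2]=1,scc[3]=4,scc[4]=2,scc[5]=?,scc[6]=?,scc[7]=?)
step 6: low=(low[0]=0,low[1]=1,low[2]=2,low[3]=4,low[4]=3,low[5]=5,low[6]=?,low[7]=5); scc=(scc[0]=0,scc[1]=3,scc[2]=1,scc[3]=4,scc[4]=2,scc[5]=?,scc[6]=?,scc[7]=?)
step 7: low=(low[0]=0,low[1]=1,low[2]=2,low[3]=4,low[4]=3,low[5]=5,low[6]=?,low[7]=5); scc=(scc[0]=0,scc[1]=3,scc[2]=1,scc[3]=4,scc[4]=2,scc[5]=5,scc[6]=?,scc[7]=5)
step 8: low=(low[0]=0,low[1]=1,low[2]=2,low[3]=4,low[4]=3,low[5]=5,low[6]=7,low[7]=5); scc=(scc[0]=0,scc[1]=3,scc[2]=1,scc[3]=4,scc[4]=2,scc[5]=5,scc[6]=6,scc[7]=5)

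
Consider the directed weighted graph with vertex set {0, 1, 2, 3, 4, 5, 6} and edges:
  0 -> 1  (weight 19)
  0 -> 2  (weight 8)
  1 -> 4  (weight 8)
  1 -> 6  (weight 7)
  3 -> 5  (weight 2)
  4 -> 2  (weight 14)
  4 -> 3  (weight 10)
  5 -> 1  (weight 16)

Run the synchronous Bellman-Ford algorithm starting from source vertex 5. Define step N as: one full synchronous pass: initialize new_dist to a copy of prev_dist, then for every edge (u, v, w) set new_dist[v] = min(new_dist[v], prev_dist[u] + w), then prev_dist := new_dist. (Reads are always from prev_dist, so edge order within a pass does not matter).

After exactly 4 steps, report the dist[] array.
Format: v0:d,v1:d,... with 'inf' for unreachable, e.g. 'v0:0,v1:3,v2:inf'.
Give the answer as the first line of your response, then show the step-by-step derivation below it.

v0:inf,v1:16,v2:38,v3:34,v4:24,v5:0,v6:23

step 1: dist = v0:inf,v1:16,v2:inf,v3:inf,v4:inf,v5:0,v6:inf
step 2: dist = v0:inf,v1:16,v2:inf,v3:inf,v4:24,v5:0,v6:23
step 3: dist = v0:inf,v1:16,v2:38,v3:34,v4:24,v5:0,v6:23
step 4: dist = v0:inf,v1:16,v2:38,v3:34,v4:24,v5:0,v6:23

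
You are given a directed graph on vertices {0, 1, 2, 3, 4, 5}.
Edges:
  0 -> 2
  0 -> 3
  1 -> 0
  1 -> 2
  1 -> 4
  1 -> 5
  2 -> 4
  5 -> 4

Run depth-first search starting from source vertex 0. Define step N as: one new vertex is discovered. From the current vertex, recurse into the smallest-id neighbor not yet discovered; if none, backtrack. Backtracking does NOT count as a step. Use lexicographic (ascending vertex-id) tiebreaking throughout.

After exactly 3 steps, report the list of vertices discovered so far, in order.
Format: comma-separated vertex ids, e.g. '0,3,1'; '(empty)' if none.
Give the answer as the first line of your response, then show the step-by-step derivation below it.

0,2,4

step 1: discover 0; path=0; order=0
step 2: discover 2; path=0>2; order=0,2
step 3: discover 4; path=0>2>4; order=0,2,4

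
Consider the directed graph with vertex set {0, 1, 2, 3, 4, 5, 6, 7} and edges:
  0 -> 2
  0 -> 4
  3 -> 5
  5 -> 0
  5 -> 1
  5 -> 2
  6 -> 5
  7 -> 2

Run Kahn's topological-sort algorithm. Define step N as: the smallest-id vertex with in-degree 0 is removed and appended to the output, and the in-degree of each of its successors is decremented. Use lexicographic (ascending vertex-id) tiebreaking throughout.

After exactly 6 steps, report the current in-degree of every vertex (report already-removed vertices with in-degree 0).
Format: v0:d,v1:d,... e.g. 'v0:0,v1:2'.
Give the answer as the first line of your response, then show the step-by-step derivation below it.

v0:0,v1:0,v2:1,v3:0,v4:0,v5:0,v6:0,v7:0

step 1: output 3; order=[3]; indeg=(1,1,3,0,1,1,0,0)
step 2: output 6; order=[3,6]; indeg=(1,1,3,0,1,0,0,0)
step 3: output 5; order=[3,6,5]; indeg=(0,0,2,0,1,0,0,0)
step 4: output 0; order=[3,6,5,0]; indeg=(0,0,1,0,0,0,0,0)
step 5: output 1; order=[3,6,5,0,1]; indeg=(0,0,1,0,0,0,0,0)
step 6: output 4; order=[3,6,5,0,1,4]; indeg=(0,0,1,0,0,0,0,0)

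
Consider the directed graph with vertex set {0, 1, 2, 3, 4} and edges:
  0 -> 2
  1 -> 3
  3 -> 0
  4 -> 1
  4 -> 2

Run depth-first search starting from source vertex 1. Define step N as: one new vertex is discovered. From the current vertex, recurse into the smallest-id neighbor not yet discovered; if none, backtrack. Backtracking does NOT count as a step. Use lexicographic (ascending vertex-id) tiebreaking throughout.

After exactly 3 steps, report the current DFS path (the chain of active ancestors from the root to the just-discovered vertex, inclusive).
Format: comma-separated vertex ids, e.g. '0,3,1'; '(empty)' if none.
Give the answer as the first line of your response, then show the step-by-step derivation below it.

1,3,0

step 1: discover 1; path=1; order=1
step 2: discover 3; path=1>3; order=1,3
step 3: discover 0; path=1>3>0; order=1,3,0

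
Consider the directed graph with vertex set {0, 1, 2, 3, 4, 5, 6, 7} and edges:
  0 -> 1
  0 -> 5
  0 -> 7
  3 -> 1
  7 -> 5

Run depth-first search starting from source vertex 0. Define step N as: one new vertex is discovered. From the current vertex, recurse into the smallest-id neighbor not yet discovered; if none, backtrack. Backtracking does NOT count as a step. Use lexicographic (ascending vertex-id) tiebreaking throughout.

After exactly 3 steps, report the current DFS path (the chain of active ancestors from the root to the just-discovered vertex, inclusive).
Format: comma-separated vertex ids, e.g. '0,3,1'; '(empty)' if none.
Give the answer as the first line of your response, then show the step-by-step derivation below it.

0,5

step 1: discover 0; path=0; order=0
step 2: discover 1; path=0>1; order=0,1
step 3: discover 5; path=0>5; order=0,1,5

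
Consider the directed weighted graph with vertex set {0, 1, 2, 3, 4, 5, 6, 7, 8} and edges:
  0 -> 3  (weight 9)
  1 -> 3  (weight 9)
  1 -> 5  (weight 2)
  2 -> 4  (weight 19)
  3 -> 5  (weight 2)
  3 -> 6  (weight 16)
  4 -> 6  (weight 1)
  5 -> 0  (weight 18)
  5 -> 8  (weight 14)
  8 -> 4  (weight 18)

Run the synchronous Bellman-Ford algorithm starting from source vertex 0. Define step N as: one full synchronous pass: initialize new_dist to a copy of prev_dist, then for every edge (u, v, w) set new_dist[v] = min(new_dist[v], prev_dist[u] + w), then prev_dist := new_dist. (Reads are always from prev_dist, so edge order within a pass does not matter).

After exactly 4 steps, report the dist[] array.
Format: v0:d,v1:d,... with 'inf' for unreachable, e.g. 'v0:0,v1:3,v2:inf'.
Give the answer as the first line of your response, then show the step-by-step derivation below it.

v0:0,v1:inf,v2:inf,v3:9,v4:43,v5:11,v6:25,v7:inf,v8:25

step 1: dist = v0:0,v1:inf,v2:inf,v3:9,v4:inf,v5:inf,v6:inf,v7:inf,v8:inf
step 2: dist = v0:0,v1:inf,v2:inf,v3:9,v4:inf,v5:11,v6:25,v7:inf,v8:inf
step 3: dist = v0:0,v1:inf,v2:inf,v3:9,v4:inf,v5:11,v6:25,v7:inf,v8:25
step 4: dist = v0:0,v1:inf,v2:inf,v3:9,v4:43,v5:11,v6:25,v7:inf,v8:25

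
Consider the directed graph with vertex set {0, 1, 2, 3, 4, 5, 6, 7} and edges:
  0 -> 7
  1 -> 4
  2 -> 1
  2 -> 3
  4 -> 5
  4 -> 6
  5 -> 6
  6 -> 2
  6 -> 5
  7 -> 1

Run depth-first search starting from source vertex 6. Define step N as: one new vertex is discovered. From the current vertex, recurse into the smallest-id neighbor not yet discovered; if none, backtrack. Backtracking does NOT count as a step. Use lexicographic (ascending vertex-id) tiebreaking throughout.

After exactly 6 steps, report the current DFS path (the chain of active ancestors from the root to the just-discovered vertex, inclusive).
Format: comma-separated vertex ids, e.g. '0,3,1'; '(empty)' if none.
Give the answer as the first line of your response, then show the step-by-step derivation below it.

6,2,3

step 1: discover 6; path=6; order=6
step 2: discover 2; path=6>2; order=6,2
step 3: discover 1; path=6>2>1; order=6,2,1
step 4: discover 4; path=6>2>1>4; order=6,2,1,4
step 5: discover 5; path=6>2>1>4>5; order=6,2,1,4,5
step 6: discover 3; path=6>2>3; order=6,2,1,4,5,3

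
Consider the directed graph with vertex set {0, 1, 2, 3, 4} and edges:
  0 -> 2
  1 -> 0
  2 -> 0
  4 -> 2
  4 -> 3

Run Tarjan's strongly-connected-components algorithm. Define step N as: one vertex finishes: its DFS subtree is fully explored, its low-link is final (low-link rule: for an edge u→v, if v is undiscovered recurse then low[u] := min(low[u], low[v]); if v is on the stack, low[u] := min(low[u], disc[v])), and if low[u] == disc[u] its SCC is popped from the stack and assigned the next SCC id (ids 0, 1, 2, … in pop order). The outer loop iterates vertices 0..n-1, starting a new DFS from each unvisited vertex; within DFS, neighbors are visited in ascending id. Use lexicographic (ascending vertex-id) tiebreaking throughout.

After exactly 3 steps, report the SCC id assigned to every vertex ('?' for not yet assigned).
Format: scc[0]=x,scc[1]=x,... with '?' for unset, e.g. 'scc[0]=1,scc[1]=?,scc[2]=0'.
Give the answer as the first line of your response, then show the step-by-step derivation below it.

scc[0]=0,scc[1]=1,scc[2]=0,scc[3]=?,scc[4]=?

step 1: low=(low[0]=0,low[1]=?,low[2]=0,low[3]=?,low[4]=?); scc=(scc[0]=?,scc[1]=?,scc[2]=?,scc[3]=?,scc[4]=?)
step 2: low=(low[0]=0,low[1]=?,low[2]=0,low[3]=?,low[4]=?); scc=(scc[0]=0,scc[1]=?,scc[2]=0,scc[3]=?,scc[4]=?)
step 3: low=(low[0]=0,low[1]=2,low[2]=0,low[3]=?,low[4]=?); scc=(scc[0]=0,scc[1]=1,scc[2]=0,scc[3]=?,scc[4]=?)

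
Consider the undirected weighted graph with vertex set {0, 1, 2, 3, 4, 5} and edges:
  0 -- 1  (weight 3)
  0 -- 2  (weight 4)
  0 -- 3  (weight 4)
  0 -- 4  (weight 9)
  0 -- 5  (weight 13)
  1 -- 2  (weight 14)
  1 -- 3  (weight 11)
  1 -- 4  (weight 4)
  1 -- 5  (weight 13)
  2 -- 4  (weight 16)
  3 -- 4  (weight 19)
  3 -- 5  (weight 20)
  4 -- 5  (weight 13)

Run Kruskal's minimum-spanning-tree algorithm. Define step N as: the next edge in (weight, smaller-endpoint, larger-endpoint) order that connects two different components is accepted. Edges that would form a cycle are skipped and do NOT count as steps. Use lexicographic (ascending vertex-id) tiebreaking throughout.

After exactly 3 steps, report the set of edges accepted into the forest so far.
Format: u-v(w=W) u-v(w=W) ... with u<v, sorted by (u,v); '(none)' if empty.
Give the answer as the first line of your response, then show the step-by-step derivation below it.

0-1(w=3) 0-2(w=4) 0-3(w=4)

step 1: add edge 0-1 (w=3); MST = {0-1(w=3)}
step 2: add edge 0-2 (w=4); MST = {0-1(w=3) 0-2(w=4)}
step 3: add edge 0-3 (w=4); MST = {0-1(w=3) 0-2(w=4) 0-3(w=4)}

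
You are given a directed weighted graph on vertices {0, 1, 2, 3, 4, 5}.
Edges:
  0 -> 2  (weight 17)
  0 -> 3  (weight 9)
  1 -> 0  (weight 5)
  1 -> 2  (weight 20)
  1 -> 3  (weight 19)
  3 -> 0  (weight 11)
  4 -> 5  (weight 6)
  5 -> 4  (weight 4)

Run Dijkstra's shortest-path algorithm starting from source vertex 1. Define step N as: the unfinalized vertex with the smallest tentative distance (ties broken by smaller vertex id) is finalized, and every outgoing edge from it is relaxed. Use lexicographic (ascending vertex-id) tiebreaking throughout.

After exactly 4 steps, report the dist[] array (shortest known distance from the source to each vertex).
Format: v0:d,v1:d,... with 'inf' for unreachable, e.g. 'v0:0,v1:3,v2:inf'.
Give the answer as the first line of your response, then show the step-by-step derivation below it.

v0:5,v1:0,v2:20,v3:14,v4:inf,v5:inf

step 1: dist = v0:5,v1:0,v2:20,v3:19,v4:inf,v5:inf
step 2: dist = v0:5,v1:0,v2:20,v3:14,v4:inf,v5:inf
step 3: dist = v0:5,v1:0,v2:20,v3:14,v4:inf,v5:inf
step 4: dist = v0:5,v1:0,v2:20,v3:14,v4:inf,v5:inf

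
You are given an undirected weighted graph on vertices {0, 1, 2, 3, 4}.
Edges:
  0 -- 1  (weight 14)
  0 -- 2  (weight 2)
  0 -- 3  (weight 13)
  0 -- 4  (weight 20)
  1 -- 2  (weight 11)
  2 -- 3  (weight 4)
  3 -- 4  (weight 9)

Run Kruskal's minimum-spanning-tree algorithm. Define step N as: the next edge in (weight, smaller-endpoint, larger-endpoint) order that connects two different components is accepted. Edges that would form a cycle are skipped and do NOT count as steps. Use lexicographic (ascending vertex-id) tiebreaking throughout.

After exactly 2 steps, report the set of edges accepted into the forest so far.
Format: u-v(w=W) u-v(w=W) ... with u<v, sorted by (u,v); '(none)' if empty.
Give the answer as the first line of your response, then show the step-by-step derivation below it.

0-2(w=2) 2-3(w=4)

step 1: add edge 0-2 (w=2); MST = {0-2(w=2)}
step 2: add edge 2-3 (w=4); MST = {0-2(w=2) 2-3(w=4)}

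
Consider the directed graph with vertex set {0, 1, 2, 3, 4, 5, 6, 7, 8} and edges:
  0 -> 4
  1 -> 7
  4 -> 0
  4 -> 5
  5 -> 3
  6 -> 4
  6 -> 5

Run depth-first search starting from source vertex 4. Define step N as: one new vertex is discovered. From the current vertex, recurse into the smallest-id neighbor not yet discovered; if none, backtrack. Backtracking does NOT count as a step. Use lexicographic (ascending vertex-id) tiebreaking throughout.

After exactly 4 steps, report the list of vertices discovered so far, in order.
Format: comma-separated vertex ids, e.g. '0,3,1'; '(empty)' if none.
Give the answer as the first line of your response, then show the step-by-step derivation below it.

4,0,5,3

step 1: discover 4; path=4; order=4
step 2: discover 0; path=4>0; order=4,0
step 3: discover 5; path=4>5; order=4,0,5
step 4: discover 3; path=4>5>3; order=4,0,5,3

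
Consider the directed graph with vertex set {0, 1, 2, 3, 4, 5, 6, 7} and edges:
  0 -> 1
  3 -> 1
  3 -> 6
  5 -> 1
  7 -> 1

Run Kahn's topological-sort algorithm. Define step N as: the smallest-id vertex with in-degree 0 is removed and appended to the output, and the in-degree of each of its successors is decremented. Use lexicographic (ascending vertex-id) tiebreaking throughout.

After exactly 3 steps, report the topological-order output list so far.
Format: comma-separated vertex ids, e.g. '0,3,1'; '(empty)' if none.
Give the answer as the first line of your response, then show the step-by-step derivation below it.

0,2,3

step 1: output 0; order=[0]; indeg=(0,3,0,0,0,0,1,0)
step 2: output 2; order=[0,2]; indeg=(0,3,0,0,0,0,1,0)
step 3: output 3; order=[0,2,3]; indeg=(0,2,0,0,0,0,0,0)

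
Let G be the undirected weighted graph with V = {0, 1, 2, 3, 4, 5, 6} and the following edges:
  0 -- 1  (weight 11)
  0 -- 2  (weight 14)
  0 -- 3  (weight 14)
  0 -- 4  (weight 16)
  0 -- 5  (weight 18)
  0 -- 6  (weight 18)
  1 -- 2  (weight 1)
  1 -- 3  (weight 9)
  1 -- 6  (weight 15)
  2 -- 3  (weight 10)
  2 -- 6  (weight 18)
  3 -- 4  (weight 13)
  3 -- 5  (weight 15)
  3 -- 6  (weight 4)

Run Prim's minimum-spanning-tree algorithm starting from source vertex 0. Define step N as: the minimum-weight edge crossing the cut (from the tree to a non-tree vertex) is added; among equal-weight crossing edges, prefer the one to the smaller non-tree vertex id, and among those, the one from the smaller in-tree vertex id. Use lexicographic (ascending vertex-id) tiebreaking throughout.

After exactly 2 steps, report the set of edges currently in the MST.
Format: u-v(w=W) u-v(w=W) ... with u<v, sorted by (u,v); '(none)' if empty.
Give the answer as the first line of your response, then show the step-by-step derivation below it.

0-1(w=11) 1-2(w=1)

step 1: add edge 0-1 (w=11); MST = {0-1(w=11)}
step 2: add edge 1-2 (w=1); MST = {0-1(w=11) 1-2(w=1)}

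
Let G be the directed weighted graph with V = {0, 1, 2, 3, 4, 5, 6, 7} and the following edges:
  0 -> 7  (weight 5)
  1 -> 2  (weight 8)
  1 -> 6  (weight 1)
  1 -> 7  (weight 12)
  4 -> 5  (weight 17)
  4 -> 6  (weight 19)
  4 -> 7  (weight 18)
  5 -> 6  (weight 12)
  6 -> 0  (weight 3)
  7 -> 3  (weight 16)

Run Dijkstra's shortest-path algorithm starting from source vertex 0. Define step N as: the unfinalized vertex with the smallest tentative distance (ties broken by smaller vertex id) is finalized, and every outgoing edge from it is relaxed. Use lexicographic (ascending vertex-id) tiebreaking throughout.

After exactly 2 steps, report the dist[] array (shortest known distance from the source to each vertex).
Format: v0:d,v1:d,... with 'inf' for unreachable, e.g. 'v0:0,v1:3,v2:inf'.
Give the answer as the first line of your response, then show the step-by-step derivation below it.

v0:0,v1:inf,v2:inf,v3:21,v4:inf,v5:inf,v6:inf,v7:5

step 1: dist = v0:0,v1:inf,v2:inf,v3:inf,v4:inf,v5:inf,v6:inf,v7:5
step 2: dist = v0:0,v1:inf,v2:inf,v3:21,v4:inf,v5:inf,v6:inf,v7:5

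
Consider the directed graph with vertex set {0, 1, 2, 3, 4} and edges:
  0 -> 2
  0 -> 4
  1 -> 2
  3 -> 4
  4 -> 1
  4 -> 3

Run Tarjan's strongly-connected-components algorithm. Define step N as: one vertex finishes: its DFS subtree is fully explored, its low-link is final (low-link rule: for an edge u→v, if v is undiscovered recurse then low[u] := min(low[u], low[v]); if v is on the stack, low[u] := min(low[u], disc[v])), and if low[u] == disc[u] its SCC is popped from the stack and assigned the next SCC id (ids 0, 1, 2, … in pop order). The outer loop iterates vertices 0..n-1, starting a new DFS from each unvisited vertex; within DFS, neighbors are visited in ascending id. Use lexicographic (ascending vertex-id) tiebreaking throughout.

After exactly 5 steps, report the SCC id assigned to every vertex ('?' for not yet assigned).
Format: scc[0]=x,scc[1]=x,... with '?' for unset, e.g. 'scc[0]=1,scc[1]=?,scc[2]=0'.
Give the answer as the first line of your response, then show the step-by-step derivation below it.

scc[0]=3,scc[1]=1,scc[2]=0,scc[3]=2,scc[4]=2

step 1: low=(low[0]=0,low[1]=?,low[2]=1,low[3]=?,low[4]=?); scc=(scc[0]=?,scc[1]=?,scc[2]=0,scc[3]=?,scc[4]=?)
step 2: low=(low[0]=0,low[1]=3,low[2]=1,low[3]=?,low[4]=2); scc=(scc[0]=?,scc[1]=1,scc[2]=0,scc[3]=?,scc[4]=?)
step 3: low=(low[0]=0,low[1]=3,low[2]=1,low[3]=2,low[4]=2); scc=(scc[0]=?,scc[1]=1,scc[2]=0,scc[3]=?,scc[4]=?)
step 4: low=(low[0]=0,low[1]=3,low[2]=1,low[3]=2,low[4]=2); scc=(scc[0]=?,scc[1]=1,scc[2]=0,scc[3]=2,scc[4]=2)
step 5: low=(low[0]=0,low[1]=3,low[2]=1,low[3]=2,low[4]=2); scc=(scc[0]=3,scc[1]=1,scc[2]=0,scc[3]=2,scc[4]=2)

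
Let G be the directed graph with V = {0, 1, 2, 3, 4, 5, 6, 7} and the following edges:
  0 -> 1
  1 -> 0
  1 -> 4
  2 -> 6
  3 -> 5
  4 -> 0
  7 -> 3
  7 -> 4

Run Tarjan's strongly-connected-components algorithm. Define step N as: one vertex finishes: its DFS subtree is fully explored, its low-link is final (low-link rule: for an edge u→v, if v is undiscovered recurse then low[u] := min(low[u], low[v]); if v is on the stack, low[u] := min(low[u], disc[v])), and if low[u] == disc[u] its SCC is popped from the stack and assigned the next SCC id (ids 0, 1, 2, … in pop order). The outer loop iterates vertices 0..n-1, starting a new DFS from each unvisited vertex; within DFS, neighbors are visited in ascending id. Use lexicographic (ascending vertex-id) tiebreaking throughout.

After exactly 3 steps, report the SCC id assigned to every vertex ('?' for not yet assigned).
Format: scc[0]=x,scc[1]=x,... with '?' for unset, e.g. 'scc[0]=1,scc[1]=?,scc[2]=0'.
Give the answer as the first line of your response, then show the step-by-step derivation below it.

scc[0]=0,scc[1]=0,scc[2]=?,scc[3]=?,scc[4]=0,scc[5]=?,scc[6]=?,scc[7]=?

step 1: low=(low[0]=0,low[1]=0,low[2]=?,low[3]=?,low[4]=0,low[5]=?,low[6]=?,low[7]=?); scc=(scc[0]=?,scc[1]=?,scc[2]=?,scc[3]=?,scc[4]=?,scc[5]=?,scc[6]=?,scc[7]=?)
step 2: low=(low[0]=0,low[1]=0,low[2]=?,low[3]=?,low[4]=0,low[5]=?,low[6]=?,low[7]=?); scc=(scc[0]=?,scc[1]=?,scc[2]=?,scc[3]=?,scc[4]=?,scc[5]=?,scc[6]=?,scc[7]=?)
step 3: low=(low[0]=0,low[1]=0,low[2]=?,low[3]=?,low[4]=0,low[5]=?,low[6]=?,low[7]=?); scc=(scc[0]=0,scc[1]=0,scc[2]=?,scc[3]=?,scc[4]=0,scc[5]=?,scc[6]=?,scc[7]=?)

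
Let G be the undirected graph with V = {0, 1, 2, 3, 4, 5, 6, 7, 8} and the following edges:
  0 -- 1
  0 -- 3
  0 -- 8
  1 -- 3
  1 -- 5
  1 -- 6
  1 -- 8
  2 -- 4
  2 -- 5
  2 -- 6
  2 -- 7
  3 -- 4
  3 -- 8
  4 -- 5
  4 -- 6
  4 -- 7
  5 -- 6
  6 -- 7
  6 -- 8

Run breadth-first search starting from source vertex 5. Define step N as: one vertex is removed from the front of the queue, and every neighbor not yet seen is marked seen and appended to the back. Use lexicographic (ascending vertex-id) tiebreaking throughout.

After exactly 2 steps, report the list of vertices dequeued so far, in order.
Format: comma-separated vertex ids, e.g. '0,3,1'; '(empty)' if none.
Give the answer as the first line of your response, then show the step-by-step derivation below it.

5,1

step 1: dequeue 5; queue=[1,2,4,6]; order=5
step 2: dequeue 1; queue=[2,4,6,0,3,8]; order=5,1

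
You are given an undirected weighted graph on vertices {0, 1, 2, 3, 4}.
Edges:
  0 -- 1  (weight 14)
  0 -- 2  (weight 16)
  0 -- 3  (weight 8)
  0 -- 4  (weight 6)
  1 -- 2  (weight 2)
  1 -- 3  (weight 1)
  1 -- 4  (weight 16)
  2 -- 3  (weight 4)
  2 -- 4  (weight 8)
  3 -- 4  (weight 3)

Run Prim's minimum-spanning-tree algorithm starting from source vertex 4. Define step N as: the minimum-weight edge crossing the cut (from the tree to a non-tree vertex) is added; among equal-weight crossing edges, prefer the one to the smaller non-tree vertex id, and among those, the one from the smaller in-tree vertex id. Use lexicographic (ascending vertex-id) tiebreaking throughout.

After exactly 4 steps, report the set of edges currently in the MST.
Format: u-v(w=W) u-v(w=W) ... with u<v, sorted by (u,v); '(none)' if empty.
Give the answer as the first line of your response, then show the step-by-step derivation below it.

0-4(w=6) 1-2(w=2) 1-3(w=1) 3-4(w=3)

step 1: add edge 3-4 (w=3); MST = {3-4(w=3)}
step 2: add edge 1-3 (w=1); MST = {1-3(w=1) 3-4(w=3)}
step 3: add edge 1-2 (w=2); MST = {1-2(w=2) 1-3(w=1) 3-4(w=3)}
step 4: add edge 0-4 (w=6); MST = {0-4(w=6) 1-2(w=2) 1-3(w=1) 3-4(w=3)}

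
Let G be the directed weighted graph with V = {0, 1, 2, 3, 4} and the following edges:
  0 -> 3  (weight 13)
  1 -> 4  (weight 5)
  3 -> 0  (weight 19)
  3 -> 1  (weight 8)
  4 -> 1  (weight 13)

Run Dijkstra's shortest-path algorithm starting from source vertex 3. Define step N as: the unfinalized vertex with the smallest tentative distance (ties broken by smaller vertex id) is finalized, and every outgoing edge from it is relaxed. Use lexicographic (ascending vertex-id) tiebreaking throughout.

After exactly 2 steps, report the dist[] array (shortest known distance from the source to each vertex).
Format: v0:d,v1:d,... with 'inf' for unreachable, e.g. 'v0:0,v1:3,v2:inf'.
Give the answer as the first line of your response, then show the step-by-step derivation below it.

v0:19,v1:8,v2:inf,v3:0,v4:13

step 1: dist = v0:19,v1:8,v2:inf,v3:0,v4:inf
step 2: dist = v0:19,v1:8,v2:inf,v3:0,v4:13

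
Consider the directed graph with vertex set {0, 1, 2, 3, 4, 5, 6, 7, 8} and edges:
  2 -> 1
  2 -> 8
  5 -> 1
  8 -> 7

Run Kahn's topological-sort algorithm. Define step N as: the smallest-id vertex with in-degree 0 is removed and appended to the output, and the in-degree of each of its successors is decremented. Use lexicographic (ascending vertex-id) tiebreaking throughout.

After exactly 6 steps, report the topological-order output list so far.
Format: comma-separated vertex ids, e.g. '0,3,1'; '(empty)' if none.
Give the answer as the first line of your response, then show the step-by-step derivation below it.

0,2,3,4,5,1

step 1: output 0; order=[0]; indeg=(0,2,0,0,0,0,0,1,1)
step 2: output 2; order=[0,2]; indeg=(0,1,0,0,0,0,0,1,0)
step 3: output 3; order=[0,2,3]; indeg=(0,1,0,0,0,0,0,1,0)
step 4: output 4; order=[0,2,3,4]; indeg=(0,1,0,0,0,0,0,1,0)
step 5: output 5; order=[0,2,3,4,5]; indeg=(0,0,0,0,0,0,0,1,0)
step 6: output 1; order=[0,2,3,4,5,1]; indeg=(0,0,0,0,0,0,0,1,0)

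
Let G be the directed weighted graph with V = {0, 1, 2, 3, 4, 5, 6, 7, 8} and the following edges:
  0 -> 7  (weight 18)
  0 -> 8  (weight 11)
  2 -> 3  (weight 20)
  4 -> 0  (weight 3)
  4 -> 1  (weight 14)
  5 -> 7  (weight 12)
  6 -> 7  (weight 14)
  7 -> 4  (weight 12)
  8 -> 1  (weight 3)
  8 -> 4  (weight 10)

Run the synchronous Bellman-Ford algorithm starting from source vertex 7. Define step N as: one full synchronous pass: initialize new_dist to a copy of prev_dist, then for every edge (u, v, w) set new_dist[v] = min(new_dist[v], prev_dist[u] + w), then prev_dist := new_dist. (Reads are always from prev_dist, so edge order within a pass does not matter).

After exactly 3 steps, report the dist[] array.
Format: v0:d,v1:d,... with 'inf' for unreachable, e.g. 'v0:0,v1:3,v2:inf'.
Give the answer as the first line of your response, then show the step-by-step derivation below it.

v0:15,v1:26,v2:inf,v3:inf,v4:12,v5:inf,v6:inf,v7:0,v8:26

step 1: dist = v0:inf,v1:inf,v2:inf,v3:inf,v4:12,v5:inf,v6:inf,v7:0,v8:inf
step 2: dist = v0:15,v1:26,v2:inf,v3:inf,v4:12,v5:inf,v6:inf,v7:0,v8:inf
step 3: dist = v0:15,v1:26,v2:inf,v3:inf,v4:12,v5:inf,v6:inf,v7:0,v8:26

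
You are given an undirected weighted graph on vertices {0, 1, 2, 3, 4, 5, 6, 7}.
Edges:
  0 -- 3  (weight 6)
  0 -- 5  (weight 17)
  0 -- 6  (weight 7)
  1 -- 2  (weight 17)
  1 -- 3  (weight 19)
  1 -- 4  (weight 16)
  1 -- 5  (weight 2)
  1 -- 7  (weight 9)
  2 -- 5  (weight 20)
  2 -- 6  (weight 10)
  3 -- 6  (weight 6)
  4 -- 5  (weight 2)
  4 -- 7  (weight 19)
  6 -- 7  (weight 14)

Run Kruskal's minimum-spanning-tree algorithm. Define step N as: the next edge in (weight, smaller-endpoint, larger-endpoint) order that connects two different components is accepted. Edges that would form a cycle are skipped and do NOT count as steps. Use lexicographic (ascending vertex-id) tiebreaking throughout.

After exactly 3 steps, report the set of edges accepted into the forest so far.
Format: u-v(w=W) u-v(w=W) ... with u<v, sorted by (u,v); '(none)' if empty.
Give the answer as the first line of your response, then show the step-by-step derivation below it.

0-3(w=6) 1-5(w=2) 4-5(w=2)

step 1: add edge 1-5 (w=2); MST = {1-5(w=2)}
step 2: add edge 4-5 (w=2); MST = {1-5(w=2) 4-5(w=2)}
step 3: add edge 0-3 (w=6); MST = {0-3(w=6) 1-5(w=2) 4-5(w=2)}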